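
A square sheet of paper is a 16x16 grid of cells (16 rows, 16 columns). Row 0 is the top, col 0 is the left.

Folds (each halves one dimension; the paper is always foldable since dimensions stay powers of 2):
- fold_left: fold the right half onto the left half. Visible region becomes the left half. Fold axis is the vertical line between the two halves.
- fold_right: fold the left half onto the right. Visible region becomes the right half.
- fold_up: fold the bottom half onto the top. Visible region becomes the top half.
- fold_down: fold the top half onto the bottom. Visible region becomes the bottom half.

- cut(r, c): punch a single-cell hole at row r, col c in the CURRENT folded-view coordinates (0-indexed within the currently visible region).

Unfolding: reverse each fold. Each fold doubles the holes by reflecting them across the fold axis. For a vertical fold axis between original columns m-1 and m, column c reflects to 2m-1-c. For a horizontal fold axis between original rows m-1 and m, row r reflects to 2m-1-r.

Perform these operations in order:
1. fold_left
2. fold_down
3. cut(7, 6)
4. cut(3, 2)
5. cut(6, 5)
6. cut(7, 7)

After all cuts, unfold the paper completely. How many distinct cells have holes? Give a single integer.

Answer: 16

Derivation:
Op 1 fold_left: fold axis v@8; visible region now rows[0,16) x cols[0,8) = 16x8
Op 2 fold_down: fold axis h@8; visible region now rows[8,16) x cols[0,8) = 8x8
Op 3 cut(7, 6): punch at orig (15,6); cuts so far [(15, 6)]; region rows[8,16) x cols[0,8) = 8x8
Op 4 cut(3, 2): punch at orig (11,2); cuts so far [(11, 2), (15, 6)]; region rows[8,16) x cols[0,8) = 8x8
Op 5 cut(6, 5): punch at orig (14,5); cuts so far [(11, 2), (14, 5), (15, 6)]; region rows[8,16) x cols[0,8) = 8x8
Op 6 cut(7, 7): punch at orig (15,7); cuts so far [(11, 2), (14, 5), (15, 6), (15, 7)]; region rows[8,16) x cols[0,8) = 8x8
Unfold 1 (reflect across h@8): 8 holes -> [(0, 6), (0, 7), (1, 5), (4, 2), (11, 2), (14, 5), (15, 6), (15, 7)]
Unfold 2 (reflect across v@8): 16 holes -> [(0, 6), (0, 7), (0, 8), (0, 9), (1, 5), (1, 10), (4, 2), (4, 13), (11, 2), (11, 13), (14, 5), (14, 10), (15, 6), (15, 7), (15, 8), (15, 9)]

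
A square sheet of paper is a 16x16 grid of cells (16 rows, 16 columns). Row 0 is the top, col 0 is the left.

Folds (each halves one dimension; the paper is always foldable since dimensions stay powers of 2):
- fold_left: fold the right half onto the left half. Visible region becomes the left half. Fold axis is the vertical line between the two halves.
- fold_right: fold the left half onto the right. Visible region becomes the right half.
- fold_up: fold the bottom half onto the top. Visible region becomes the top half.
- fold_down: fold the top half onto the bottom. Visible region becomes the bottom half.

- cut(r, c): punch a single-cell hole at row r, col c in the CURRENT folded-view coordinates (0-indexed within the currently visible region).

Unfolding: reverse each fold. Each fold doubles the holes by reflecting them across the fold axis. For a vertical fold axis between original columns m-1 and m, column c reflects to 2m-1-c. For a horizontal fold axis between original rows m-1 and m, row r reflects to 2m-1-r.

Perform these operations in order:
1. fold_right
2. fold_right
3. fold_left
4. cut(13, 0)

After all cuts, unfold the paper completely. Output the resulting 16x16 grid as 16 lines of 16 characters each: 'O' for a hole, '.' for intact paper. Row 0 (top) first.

Op 1 fold_right: fold axis v@8; visible region now rows[0,16) x cols[8,16) = 16x8
Op 2 fold_right: fold axis v@12; visible region now rows[0,16) x cols[12,16) = 16x4
Op 3 fold_left: fold axis v@14; visible region now rows[0,16) x cols[12,14) = 16x2
Op 4 cut(13, 0): punch at orig (13,12); cuts so far [(13, 12)]; region rows[0,16) x cols[12,14) = 16x2
Unfold 1 (reflect across v@14): 2 holes -> [(13, 12), (13, 15)]
Unfold 2 (reflect across v@12): 4 holes -> [(13, 8), (13, 11), (13, 12), (13, 15)]
Unfold 3 (reflect across v@8): 8 holes -> [(13, 0), (13, 3), (13, 4), (13, 7), (13, 8), (13, 11), (13, 12), (13, 15)]

Answer: ................
................
................
................
................
................
................
................
................
................
................
................
................
O..OO..OO..OO..O
................
................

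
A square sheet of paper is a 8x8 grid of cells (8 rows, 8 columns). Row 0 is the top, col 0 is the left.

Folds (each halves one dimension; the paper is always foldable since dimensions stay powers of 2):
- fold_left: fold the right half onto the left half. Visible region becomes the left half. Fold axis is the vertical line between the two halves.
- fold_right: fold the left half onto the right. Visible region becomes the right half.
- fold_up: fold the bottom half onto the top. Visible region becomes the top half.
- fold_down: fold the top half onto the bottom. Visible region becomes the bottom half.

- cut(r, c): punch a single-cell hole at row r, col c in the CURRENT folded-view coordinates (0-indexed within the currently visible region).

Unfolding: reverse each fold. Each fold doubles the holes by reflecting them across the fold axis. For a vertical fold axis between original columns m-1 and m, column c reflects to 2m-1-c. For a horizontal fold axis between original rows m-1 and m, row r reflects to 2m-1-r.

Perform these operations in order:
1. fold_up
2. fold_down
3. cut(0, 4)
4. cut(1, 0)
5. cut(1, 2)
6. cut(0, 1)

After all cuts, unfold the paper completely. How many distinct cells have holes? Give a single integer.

Answer: 16

Derivation:
Op 1 fold_up: fold axis h@4; visible region now rows[0,4) x cols[0,8) = 4x8
Op 2 fold_down: fold axis h@2; visible region now rows[2,4) x cols[0,8) = 2x8
Op 3 cut(0, 4): punch at orig (2,4); cuts so far [(2, 4)]; region rows[2,4) x cols[0,8) = 2x8
Op 4 cut(1, 0): punch at orig (3,0); cuts so far [(2, 4), (3, 0)]; region rows[2,4) x cols[0,8) = 2x8
Op 5 cut(1, 2): punch at orig (3,2); cuts so far [(2, 4), (3, 0), (3, 2)]; region rows[2,4) x cols[0,8) = 2x8
Op 6 cut(0, 1): punch at orig (2,1); cuts so far [(2, 1), (2, 4), (3, 0), (3, 2)]; region rows[2,4) x cols[0,8) = 2x8
Unfold 1 (reflect across h@2): 8 holes -> [(0, 0), (0, 2), (1, 1), (1, 4), (2, 1), (2, 4), (3, 0), (3, 2)]
Unfold 2 (reflect across h@4): 16 holes -> [(0, 0), (0, 2), (1, 1), (1, 4), (2, 1), (2, 4), (3, 0), (3, 2), (4, 0), (4, 2), (5, 1), (5, 4), (6, 1), (6, 4), (7, 0), (7, 2)]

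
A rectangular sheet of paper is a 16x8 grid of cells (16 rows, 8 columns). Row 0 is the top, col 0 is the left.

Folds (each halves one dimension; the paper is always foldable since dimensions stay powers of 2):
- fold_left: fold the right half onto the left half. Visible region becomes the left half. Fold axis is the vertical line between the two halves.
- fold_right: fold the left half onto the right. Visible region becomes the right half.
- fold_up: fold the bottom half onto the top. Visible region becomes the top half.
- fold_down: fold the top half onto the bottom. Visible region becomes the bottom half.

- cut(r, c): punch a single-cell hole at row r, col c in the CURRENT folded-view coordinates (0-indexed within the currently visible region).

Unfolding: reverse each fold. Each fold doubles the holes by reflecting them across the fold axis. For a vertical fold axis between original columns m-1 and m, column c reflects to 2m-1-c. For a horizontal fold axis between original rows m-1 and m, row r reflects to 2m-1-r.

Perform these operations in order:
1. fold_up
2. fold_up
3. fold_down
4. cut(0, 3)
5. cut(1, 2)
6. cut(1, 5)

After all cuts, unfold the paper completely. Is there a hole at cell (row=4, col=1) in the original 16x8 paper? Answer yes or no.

Answer: no

Derivation:
Op 1 fold_up: fold axis h@8; visible region now rows[0,8) x cols[0,8) = 8x8
Op 2 fold_up: fold axis h@4; visible region now rows[0,4) x cols[0,8) = 4x8
Op 3 fold_down: fold axis h@2; visible region now rows[2,4) x cols[0,8) = 2x8
Op 4 cut(0, 3): punch at orig (2,3); cuts so far [(2, 3)]; region rows[2,4) x cols[0,8) = 2x8
Op 5 cut(1, 2): punch at orig (3,2); cuts so far [(2, 3), (3, 2)]; region rows[2,4) x cols[0,8) = 2x8
Op 6 cut(1, 5): punch at orig (3,5); cuts so far [(2, 3), (3, 2), (3, 5)]; region rows[2,4) x cols[0,8) = 2x8
Unfold 1 (reflect across h@2): 6 holes -> [(0, 2), (0, 5), (1, 3), (2, 3), (3, 2), (3, 5)]
Unfold 2 (reflect across h@4): 12 holes -> [(0, 2), (0, 5), (1, 3), (2, 3), (3, 2), (3, 5), (4, 2), (4, 5), (5, 3), (6, 3), (7, 2), (7, 5)]
Unfold 3 (reflect across h@8): 24 holes -> [(0, 2), (0, 5), (1, 3), (2, 3), (3, 2), (3, 5), (4, 2), (4, 5), (5, 3), (6, 3), (7, 2), (7, 5), (8, 2), (8, 5), (9, 3), (10, 3), (11, 2), (11, 5), (12, 2), (12, 5), (13, 3), (14, 3), (15, 2), (15, 5)]
Holes: [(0, 2), (0, 5), (1, 3), (2, 3), (3, 2), (3, 5), (4, 2), (4, 5), (5, 3), (6, 3), (7, 2), (7, 5), (8, 2), (8, 5), (9, 3), (10, 3), (11, 2), (11, 5), (12, 2), (12, 5), (13, 3), (14, 3), (15, 2), (15, 5)]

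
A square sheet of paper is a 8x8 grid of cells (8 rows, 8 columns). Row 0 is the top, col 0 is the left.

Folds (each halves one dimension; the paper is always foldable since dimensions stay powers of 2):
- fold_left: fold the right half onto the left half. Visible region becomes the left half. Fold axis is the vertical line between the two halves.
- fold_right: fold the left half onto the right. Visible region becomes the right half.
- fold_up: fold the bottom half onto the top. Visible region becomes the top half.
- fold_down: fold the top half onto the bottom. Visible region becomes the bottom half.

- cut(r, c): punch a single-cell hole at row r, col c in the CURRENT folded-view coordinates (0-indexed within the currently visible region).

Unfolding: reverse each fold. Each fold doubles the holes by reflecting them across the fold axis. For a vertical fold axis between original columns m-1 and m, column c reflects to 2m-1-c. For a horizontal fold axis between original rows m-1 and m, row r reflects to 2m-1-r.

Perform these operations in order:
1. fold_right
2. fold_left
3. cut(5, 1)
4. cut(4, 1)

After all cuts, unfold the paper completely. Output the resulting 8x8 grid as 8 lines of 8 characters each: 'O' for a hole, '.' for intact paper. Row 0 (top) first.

Answer: ........
........
........
........
.OO..OO.
.OO..OO.
........
........

Derivation:
Op 1 fold_right: fold axis v@4; visible region now rows[0,8) x cols[4,8) = 8x4
Op 2 fold_left: fold axis v@6; visible region now rows[0,8) x cols[4,6) = 8x2
Op 3 cut(5, 1): punch at orig (5,5); cuts so far [(5, 5)]; region rows[0,8) x cols[4,6) = 8x2
Op 4 cut(4, 1): punch at orig (4,5); cuts so far [(4, 5), (5, 5)]; region rows[0,8) x cols[4,6) = 8x2
Unfold 1 (reflect across v@6): 4 holes -> [(4, 5), (4, 6), (5, 5), (5, 6)]
Unfold 2 (reflect across v@4): 8 holes -> [(4, 1), (4, 2), (4, 5), (4, 6), (5, 1), (5, 2), (5, 5), (5, 6)]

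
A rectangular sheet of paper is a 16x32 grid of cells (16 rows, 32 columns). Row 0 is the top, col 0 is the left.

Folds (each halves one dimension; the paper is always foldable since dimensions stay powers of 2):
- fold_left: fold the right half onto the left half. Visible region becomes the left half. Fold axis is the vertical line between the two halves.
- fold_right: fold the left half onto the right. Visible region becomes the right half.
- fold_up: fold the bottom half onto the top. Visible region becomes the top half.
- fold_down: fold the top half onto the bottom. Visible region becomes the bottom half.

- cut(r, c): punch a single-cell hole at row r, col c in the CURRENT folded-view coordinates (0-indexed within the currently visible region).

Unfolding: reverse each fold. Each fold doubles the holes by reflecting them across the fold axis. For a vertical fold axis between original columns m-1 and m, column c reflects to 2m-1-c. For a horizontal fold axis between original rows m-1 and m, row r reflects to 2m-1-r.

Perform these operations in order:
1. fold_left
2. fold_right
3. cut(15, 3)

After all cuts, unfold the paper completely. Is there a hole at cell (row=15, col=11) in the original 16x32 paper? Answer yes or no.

Op 1 fold_left: fold axis v@16; visible region now rows[0,16) x cols[0,16) = 16x16
Op 2 fold_right: fold axis v@8; visible region now rows[0,16) x cols[8,16) = 16x8
Op 3 cut(15, 3): punch at orig (15,11); cuts so far [(15, 11)]; region rows[0,16) x cols[8,16) = 16x8
Unfold 1 (reflect across v@8): 2 holes -> [(15, 4), (15, 11)]
Unfold 2 (reflect across v@16): 4 holes -> [(15, 4), (15, 11), (15, 20), (15, 27)]
Holes: [(15, 4), (15, 11), (15, 20), (15, 27)]

Answer: yes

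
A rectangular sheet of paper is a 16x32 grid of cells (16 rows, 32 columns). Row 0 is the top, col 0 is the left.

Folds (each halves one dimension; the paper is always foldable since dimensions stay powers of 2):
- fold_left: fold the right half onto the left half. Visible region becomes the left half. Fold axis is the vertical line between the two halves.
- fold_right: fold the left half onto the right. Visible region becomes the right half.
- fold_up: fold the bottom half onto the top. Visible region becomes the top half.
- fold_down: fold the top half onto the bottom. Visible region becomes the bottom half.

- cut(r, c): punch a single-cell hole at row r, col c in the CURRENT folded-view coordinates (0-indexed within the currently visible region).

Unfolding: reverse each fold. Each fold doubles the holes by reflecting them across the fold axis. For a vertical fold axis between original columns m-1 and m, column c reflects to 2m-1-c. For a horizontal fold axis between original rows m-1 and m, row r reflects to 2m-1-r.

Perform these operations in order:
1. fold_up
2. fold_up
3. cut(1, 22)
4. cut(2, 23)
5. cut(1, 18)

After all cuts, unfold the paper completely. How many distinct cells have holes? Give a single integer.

Answer: 12

Derivation:
Op 1 fold_up: fold axis h@8; visible region now rows[0,8) x cols[0,32) = 8x32
Op 2 fold_up: fold axis h@4; visible region now rows[0,4) x cols[0,32) = 4x32
Op 3 cut(1, 22): punch at orig (1,22); cuts so far [(1, 22)]; region rows[0,4) x cols[0,32) = 4x32
Op 4 cut(2, 23): punch at orig (2,23); cuts so far [(1, 22), (2, 23)]; region rows[0,4) x cols[0,32) = 4x32
Op 5 cut(1, 18): punch at orig (1,18); cuts so far [(1, 18), (1, 22), (2, 23)]; region rows[0,4) x cols[0,32) = 4x32
Unfold 1 (reflect across h@4): 6 holes -> [(1, 18), (1, 22), (2, 23), (5, 23), (6, 18), (6, 22)]
Unfold 2 (reflect across h@8): 12 holes -> [(1, 18), (1, 22), (2, 23), (5, 23), (6, 18), (6, 22), (9, 18), (9, 22), (10, 23), (13, 23), (14, 18), (14, 22)]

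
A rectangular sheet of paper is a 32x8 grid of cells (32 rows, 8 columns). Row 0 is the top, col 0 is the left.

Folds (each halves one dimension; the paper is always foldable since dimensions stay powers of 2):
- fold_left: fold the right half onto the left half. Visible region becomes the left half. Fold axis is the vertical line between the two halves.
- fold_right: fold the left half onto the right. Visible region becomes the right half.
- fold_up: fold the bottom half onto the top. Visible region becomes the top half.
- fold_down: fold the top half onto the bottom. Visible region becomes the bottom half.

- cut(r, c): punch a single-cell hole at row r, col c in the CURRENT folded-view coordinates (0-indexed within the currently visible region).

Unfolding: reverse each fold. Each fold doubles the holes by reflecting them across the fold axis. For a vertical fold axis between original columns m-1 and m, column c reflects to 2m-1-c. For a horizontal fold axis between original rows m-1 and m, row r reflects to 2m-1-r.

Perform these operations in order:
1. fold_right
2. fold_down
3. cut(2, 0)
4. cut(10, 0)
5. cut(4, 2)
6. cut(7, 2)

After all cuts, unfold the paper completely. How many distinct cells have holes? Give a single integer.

Answer: 16

Derivation:
Op 1 fold_right: fold axis v@4; visible region now rows[0,32) x cols[4,8) = 32x4
Op 2 fold_down: fold axis h@16; visible region now rows[16,32) x cols[4,8) = 16x4
Op 3 cut(2, 0): punch at orig (18,4); cuts so far [(18, 4)]; region rows[16,32) x cols[4,8) = 16x4
Op 4 cut(10, 0): punch at orig (26,4); cuts so far [(18, 4), (26, 4)]; region rows[16,32) x cols[4,8) = 16x4
Op 5 cut(4, 2): punch at orig (20,6); cuts so far [(18, 4), (20, 6), (26, 4)]; region rows[16,32) x cols[4,8) = 16x4
Op 6 cut(7, 2): punch at orig (23,6); cuts so far [(18, 4), (20, 6), (23, 6), (26, 4)]; region rows[16,32) x cols[4,8) = 16x4
Unfold 1 (reflect across h@16): 8 holes -> [(5, 4), (8, 6), (11, 6), (13, 4), (18, 4), (20, 6), (23, 6), (26, 4)]
Unfold 2 (reflect across v@4): 16 holes -> [(5, 3), (5, 4), (8, 1), (8, 6), (11, 1), (11, 6), (13, 3), (13, 4), (18, 3), (18, 4), (20, 1), (20, 6), (23, 1), (23, 6), (26, 3), (26, 4)]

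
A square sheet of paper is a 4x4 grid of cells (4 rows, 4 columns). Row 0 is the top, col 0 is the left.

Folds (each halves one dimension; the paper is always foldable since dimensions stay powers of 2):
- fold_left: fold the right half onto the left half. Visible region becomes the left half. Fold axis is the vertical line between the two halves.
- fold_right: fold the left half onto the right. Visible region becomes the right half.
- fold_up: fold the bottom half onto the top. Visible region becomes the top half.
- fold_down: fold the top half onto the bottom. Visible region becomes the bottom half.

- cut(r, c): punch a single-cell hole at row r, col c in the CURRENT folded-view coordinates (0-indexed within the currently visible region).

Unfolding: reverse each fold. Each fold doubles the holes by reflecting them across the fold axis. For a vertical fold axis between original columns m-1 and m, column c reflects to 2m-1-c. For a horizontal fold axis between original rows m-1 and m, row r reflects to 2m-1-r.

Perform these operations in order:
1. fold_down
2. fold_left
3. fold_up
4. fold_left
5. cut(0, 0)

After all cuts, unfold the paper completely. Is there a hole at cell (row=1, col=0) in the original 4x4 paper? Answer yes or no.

Answer: yes

Derivation:
Op 1 fold_down: fold axis h@2; visible region now rows[2,4) x cols[0,4) = 2x4
Op 2 fold_left: fold axis v@2; visible region now rows[2,4) x cols[0,2) = 2x2
Op 3 fold_up: fold axis h@3; visible region now rows[2,3) x cols[0,2) = 1x2
Op 4 fold_left: fold axis v@1; visible region now rows[2,3) x cols[0,1) = 1x1
Op 5 cut(0, 0): punch at orig (2,0); cuts so far [(2, 0)]; region rows[2,3) x cols[0,1) = 1x1
Unfold 1 (reflect across v@1): 2 holes -> [(2, 0), (2, 1)]
Unfold 2 (reflect across h@3): 4 holes -> [(2, 0), (2, 1), (3, 0), (3, 1)]
Unfold 3 (reflect across v@2): 8 holes -> [(2, 0), (2, 1), (2, 2), (2, 3), (3, 0), (3, 1), (3, 2), (3, 3)]
Unfold 4 (reflect across h@2): 16 holes -> [(0, 0), (0, 1), (0, 2), (0, 3), (1, 0), (1, 1), (1, 2), (1, 3), (2, 0), (2, 1), (2, 2), (2, 3), (3, 0), (3, 1), (3, 2), (3, 3)]
Holes: [(0, 0), (0, 1), (0, 2), (0, 3), (1, 0), (1, 1), (1, 2), (1, 3), (2, 0), (2, 1), (2, 2), (2, 3), (3, 0), (3, 1), (3, 2), (3, 3)]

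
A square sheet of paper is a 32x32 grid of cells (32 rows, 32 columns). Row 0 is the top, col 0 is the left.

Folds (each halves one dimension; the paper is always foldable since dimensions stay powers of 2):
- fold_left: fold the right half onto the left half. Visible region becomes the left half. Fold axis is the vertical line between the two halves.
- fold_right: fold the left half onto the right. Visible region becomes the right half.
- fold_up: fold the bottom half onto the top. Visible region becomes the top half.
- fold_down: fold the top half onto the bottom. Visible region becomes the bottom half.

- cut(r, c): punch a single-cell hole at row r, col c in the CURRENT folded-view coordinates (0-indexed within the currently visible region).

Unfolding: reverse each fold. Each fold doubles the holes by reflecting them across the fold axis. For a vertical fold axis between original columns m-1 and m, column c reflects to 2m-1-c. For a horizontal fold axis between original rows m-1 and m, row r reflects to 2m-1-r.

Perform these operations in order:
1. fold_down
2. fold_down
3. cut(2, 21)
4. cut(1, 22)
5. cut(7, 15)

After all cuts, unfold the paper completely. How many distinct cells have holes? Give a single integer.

Op 1 fold_down: fold axis h@16; visible region now rows[16,32) x cols[0,32) = 16x32
Op 2 fold_down: fold axis h@24; visible region now rows[24,32) x cols[0,32) = 8x32
Op 3 cut(2, 21): punch at orig (26,21); cuts so far [(26, 21)]; region rows[24,32) x cols[0,32) = 8x32
Op 4 cut(1, 22): punch at orig (25,22); cuts so far [(25, 22), (26, 21)]; region rows[24,32) x cols[0,32) = 8x32
Op 5 cut(7, 15): punch at orig (31,15); cuts so far [(25, 22), (26, 21), (31, 15)]; region rows[24,32) x cols[0,32) = 8x32
Unfold 1 (reflect across h@24): 6 holes -> [(16, 15), (21, 21), (22, 22), (25, 22), (26, 21), (31, 15)]
Unfold 2 (reflect across h@16): 12 holes -> [(0, 15), (5, 21), (6, 22), (9, 22), (10, 21), (15, 15), (16, 15), (21, 21), (22, 22), (25, 22), (26, 21), (31, 15)]

Answer: 12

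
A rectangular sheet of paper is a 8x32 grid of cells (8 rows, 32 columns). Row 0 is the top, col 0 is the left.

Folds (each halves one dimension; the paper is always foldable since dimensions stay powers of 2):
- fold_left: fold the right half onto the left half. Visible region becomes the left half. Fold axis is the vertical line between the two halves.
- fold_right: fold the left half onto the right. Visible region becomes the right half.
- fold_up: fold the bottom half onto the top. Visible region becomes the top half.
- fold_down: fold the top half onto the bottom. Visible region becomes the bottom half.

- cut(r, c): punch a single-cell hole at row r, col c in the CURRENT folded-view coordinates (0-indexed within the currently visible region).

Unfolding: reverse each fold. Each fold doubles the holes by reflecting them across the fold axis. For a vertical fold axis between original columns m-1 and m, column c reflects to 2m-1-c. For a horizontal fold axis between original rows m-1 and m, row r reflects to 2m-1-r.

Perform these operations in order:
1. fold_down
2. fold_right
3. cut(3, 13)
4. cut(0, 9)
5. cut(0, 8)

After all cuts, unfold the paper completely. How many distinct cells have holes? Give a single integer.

Answer: 12

Derivation:
Op 1 fold_down: fold axis h@4; visible region now rows[4,8) x cols[0,32) = 4x32
Op 2 fold_right: fold axis v@16; visible region now rows[4,8) x cols[16,32) = 4x16
Op 3 cut(3, 13): punch at orig (7,29); cuts so far [(7, 29)]; region rows[4,8) x cols[16,32) = 4x16
Op 4 cut(0, 9): punch at orig (4,25); cuts so far [(4, 25), (7, 29)]; region rows[4,8) x cols[16,32) = 4x16
Op 5 cut(0, 8): punch at orig (4,24); cuts so far [(4, 24), (4, 25), (7, 29)]; region rows[4,8) x cols[16,32) = 4x16
Unfold 1 (reflect across v@16): 6 holes -> [(4, 6), (4, 7), (4, 24), (4, 25), (7, 2), (7, 29)]
Unfold 2 (reflect across h@4): 12 holes -> [(0, 2), (0, 29), (3, 6), (3, 7), (3, 24), (3, 25), (4, 6), (4, 7), (4, 24), (4, 25), (7, 2), (7, 29)]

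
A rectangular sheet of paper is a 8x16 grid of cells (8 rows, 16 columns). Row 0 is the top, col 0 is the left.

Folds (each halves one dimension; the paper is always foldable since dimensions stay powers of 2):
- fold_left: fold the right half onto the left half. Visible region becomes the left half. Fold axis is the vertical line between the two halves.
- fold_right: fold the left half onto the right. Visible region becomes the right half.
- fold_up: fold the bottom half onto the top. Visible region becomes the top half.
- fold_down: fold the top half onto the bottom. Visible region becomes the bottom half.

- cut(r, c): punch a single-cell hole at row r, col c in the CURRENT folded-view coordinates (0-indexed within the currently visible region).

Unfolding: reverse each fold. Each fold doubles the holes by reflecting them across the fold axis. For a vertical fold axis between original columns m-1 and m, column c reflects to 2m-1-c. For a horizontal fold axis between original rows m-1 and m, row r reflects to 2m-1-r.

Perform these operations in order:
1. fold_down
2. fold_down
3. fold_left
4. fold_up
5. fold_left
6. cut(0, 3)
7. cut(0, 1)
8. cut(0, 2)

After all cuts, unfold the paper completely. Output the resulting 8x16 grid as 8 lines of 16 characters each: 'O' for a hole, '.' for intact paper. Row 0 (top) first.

Op 1 fold_down: fold axis h@4; visible region now rows[4,8) x cols[0,16) = 4x16
Op 2 fold_down: fold axis h@6; visible region now rows[6,8) x cols[0,16) = 2x16
Op 3 fold_left: fold axis v@8; visible region now rows[6,8) x cols[0,8) = 2x8
Op 4 fold_up: fold axis h@7; visible region now rows[6,7) x cols[0,8) = 1x8
Op 5 fold_left: fold axis v@4; visible region now rows[6,7) x cols[0,4) = 1x4
Op 6 cut(0, 3): punch at orig (6,3); cuts so far [(6, 3)]; region rows[6,7) x cols[0,4) = 1x4
Op 7 cut(0, 1): punch at orig (6,1); cuts so far [(6, 1), (6, 3)]; region rows[6,7) x cols[0,4) = 1x4
Op 8 cut(0, 2): punch at orig (6,2); cuts so far [(6, 1), (6, 2), (6, 3)]; region rows[6,7) x cols[0,4) = 1x4
Unfold 1 (reflect across v@4): 6 holes -> [(6, 1), (6, 2), (6, 3), (6, 4), (6, 5), (6, 6)]
Unfold 2 (reflect across h@7): 12 holes -> [(6, 1), (6, 2), (6, 3), (6, 4), (6, 5), (6, 6), (7, 1), (7, 2), (7, 3), (7, 4), (7, 5), (7, 6)]
Unfold 3 (reflect across v@8): 24 holes -> [(6, 1), (6, 2), (6, 3), (6, 4), (6, 5), (6, 6), (6, 9), (6, 10), (6, 11), (6, 12), (6, 13), (6, 14), (7, 1), (7, 2), (7, 3), (7, 4), (7, 5), (7, 6), (7, 9), (7, 10), (7, 11), (7, 12), (7, 13), (7, 14)]
Unfold 4 (reflect across h@6): 48 holes -> [(4, 1), (4, 2), (4, 3), (4, 4), (4, 5), (4, 6), (4, 9), (4, 10), (4, 11), (4, 12), (4, 13), (4, 14), (5, 1), (5, 2), (5, 3), (5, 4), (5, 5), (5, 6), (5, 9), (5, 10), (5, 11), (5, 12), (5, 13), (5, 14), (6, 1), (6, 2), (6, 3), (6, 4), (6, 5), (6, 6), (6, 9), (6, 10), (6, 11), (6, 12), (6, 13), (6, 14), (7, 1), (7, 2), (7, 3), (7, 4), (7, 5), (7, 6), (7, 9), (7, 10), (7, 11), (7, 12), (7, 13), (7, 14)]
Unfold 5 (reflect across h@4): 96 holes -> [(0, 1), (0, 2), (0, 3), (0, 4), (0, 5), (0, 6), (0, 9), (0, 10), (0, 11), (0, 12), (0, 13), (0, 14), (1, 1), (1, 2), (1, 3), (1, 4), (1, 5), (1, 6), (1, 9), (1, 10), (1, 11), (1, 12), (1, 13), (1, 14), (2, 1), (2, 2), (2, 3), (2, 4), (2, 5), (2, 6), (2, 9), (2, 10), (2, 11), (2, 12), (2, 13), (2, 14), (3, 1), (3, 2), (3, 3), (3, 4), (3, 5), (3, 6), (3, 9), (3, 10), (3, 11), (3, 12), (3, 13), (3, 14), (4, 1), (4, 2), (4, 3), (4, 4), (4, 5), (4, 6), (4, 9), (4, 10), (4, 11), (4, 12), (4, 13), (4, 14), (5, 1), (5, 2), (5, 3), (5, 4), (5, 5), (5, 6), (5, 9), (5, 10), (5, 11), (5, 12), (5, 13), (5, 14), (6, 1), (6, 2), (6, 3), (6, 4), (6, 5), (6, 6), (6, 9), (6, 10), (6, 11), (6, 12), (6, 13), (6, 14), (7, 1), (7, 2), (7, 3), (7, 4), (7, 5), (7, 6), (7, 9), (7, 10), (7, 11), (7, 12), (7, 13), (7, 14)]

Answer: .OOOOOO..OOOOOO.
.OOOOOO..OOOOOO.
.OOOOOO..OOOOOO.
.OOOOOO..OOOOOO.
.OOOOOO..OOOOOO.
.OOOOOO..OOOOOO.
.OOOOOO..OOOOOO.
.OOOOOO..OOOOOO.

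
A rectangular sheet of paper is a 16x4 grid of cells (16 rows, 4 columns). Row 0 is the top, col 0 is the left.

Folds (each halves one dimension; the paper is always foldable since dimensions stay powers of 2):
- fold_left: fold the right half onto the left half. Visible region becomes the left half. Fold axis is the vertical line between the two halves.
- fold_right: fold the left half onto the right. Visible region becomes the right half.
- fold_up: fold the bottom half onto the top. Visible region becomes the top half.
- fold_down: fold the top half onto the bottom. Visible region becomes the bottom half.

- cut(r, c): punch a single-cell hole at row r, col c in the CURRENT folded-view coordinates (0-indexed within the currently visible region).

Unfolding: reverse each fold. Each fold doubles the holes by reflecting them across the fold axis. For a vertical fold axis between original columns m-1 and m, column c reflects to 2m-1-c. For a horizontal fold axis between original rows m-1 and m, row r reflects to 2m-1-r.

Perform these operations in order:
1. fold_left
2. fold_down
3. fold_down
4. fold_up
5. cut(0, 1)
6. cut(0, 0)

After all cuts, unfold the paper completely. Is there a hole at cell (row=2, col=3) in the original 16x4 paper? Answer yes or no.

Answer: no

Derivation:
Op 1 fold_left: fold axis v@2; visible region now rows[0,16) x cols[0,2) = 16x2
Op 2 fold_down: fold axis h@8; visible region now rows[8,16) x cols[0,2) = 8x2
Op 3 fold_down: fold axis h@12; visible region now rows[12,16) x cols[0,2) = 4x2
Op 4 fold_up: fold axis h@14; visible region now rows[12,14) x cols[0,2) = 2x2
Op 5 cut(0, 1): punch at orig (12,1); cuts so far [(12, 1)]; region rows[12,14) x cols[0,2) = 2x2
Op 6 cut(0, 0): punch at orig (12,0); cuts so far [(12, 0), (12, 1)]; region rows[12,14) x cols[0,2) = 2x2
Unfold 1 (reflect across h@14): 4 holes -> [(12, 0), (12, 1), (15, 0), (15, 1)]
Unfold 2 (reflect across h@12): 8 holes -> [(8, 0), (8, 1), (11, 0), (11, 1), (12, 0), (12, 1), (15, 0), (15, 1)]
Unfold 3 (reflect across h@8): 16 holes -> [(0, 0), (0, 1), (3, 0), (3, 1), (4, 0), (4, 1), (7, 0), (7, 1), (8, 0), (8, 1), (11, 0), (11, 1), (12, 0), (12, 1), (15, 0), (15, 1)]
Unfold 4 (reflect across v@2): 32 holes -> [(0, 0), (0, 1), (0, 2), (0, 3), (3, 0), (3, 1), (3, 2), (3, 3), (4, 0), (4, 1), (4, 2), (4, 3), (7, 0), (7, 1), (7, 2), (7, 3), (8, 0), (8, 1), (8, 2), (8, 3), (11, 0), (11, 1), (11, 2), (11, 3), (12, 0), (12, 1), (12, 2), (12, 3), (15, 0), (15, 1), (15, 2), (15, 3)]
Holes: [(0, 0), (0, 1), (0, 2), (0, 3), (3, 0), (3, 1), (3, 2), (3, 3), (4, 0), (4, 1), (4, 2), (4, 3), (7, 0), (7, 1), (7, 2), (7, 3), (8, 0), (8, 1), (8, 2), (8, 3), (11, 0), (11, 1), (11, 2), (11, 3), (12, 0), (12, 1), (12, 2), (12, 3), (15, 0), (15, 1), (15, 2), (15, 3)]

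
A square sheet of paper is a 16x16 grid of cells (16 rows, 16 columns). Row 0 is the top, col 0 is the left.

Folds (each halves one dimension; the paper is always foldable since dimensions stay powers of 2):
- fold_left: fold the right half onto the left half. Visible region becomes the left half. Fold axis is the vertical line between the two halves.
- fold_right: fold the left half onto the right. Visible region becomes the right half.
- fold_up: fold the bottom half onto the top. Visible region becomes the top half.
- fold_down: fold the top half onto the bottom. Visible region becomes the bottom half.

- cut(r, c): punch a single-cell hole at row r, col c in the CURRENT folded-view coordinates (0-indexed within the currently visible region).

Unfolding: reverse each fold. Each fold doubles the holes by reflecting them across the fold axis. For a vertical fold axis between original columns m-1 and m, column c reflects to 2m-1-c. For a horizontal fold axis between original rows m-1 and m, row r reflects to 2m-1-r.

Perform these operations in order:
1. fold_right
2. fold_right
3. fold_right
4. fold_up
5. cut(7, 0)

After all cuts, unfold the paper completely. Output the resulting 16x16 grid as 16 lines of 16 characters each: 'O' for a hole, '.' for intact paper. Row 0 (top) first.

Op 1 fold_right: fold axis v@8; visible region now rows[0,16) x cols[8,16) = 16x8
Op 2 fold_right: fold axis v@12; visible region now rows[0,16) x cols[12,16) = 16x4
Op 3 fold_right: fold axis v@14; visible region now rows[0,16) x cols[14,16) = 16x2
Op 4 fold_up: fold axis h@8; visible region now rows[0,8) x cols[14,16) = 8x2
Op 5 cut(7, 0): punch at orig (7,14); cuts so far [(7, 14)]; region rows[0,8) x cols[14,16) = 8x2
Unfold 1 (reflect across h@8): 2 holes -> [(7, 14), (8, 14)]
Unfold 2 (reflect across v@14): 4 holes -> [(7, 13), (7, 14), (8, 13), (8, 14)]
Unfold 3 (reflect across v@12): 8 holes -> [(7, 9), (7, 10), (7, 13), (7, 14), (8, 9), (8, 10), (8, 13), (8, 14)]
Unfold 4 (reflect across v@8): 16 holes -> [(7, 1), (7, 2), (7, 5), (7, 6), (7, 9), (7, 10), (7, 13), (7, 14), (8, 1), (8, 2), (8, 5), (8, 6), (8, 9), (8, 10), (8, 13), (8, 14)]

Answer: ................
................
................
................
................
................
................
.OO..OO..OO..OO.
.OO..OO..OO..OO.
................
................
................
................
................
................
................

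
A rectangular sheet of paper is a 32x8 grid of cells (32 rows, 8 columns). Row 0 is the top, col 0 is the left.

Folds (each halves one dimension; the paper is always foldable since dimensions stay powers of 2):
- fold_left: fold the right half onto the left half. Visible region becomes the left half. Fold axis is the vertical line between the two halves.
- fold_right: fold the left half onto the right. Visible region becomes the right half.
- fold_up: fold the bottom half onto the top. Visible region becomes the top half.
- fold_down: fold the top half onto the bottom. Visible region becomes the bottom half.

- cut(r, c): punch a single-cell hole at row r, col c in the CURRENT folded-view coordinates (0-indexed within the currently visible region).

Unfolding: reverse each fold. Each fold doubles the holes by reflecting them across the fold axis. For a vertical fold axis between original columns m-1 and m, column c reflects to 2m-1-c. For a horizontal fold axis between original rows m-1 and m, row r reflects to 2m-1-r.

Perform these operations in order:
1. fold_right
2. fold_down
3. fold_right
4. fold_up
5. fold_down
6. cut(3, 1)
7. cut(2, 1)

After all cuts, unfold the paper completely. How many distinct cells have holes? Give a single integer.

Op 1 fold_right: fold axis v@4; visible region now rows[0,32) x cols[4,8) = 32x4
Op 2 fold_down: fold axis h@16; visible region now rows[16,32) x cols[4,8) = 16x4
Op 3 fold_right: fold axis v@6; visible region now rows[16,32) x cols[6,8) = 16x2
Op 4 fold_up: fold axis h@24; visible region now rows[16,24) x cols[6,8) = 8x2
Op 5 fold_down: fold axis h@20; visible region now rows[20,24) x cols[6,8) = 4x2
Op 6 cut(3, 1): punch at orig (23,7); cuts so far [(23, 7)]; region rows[20,24) x cols[6,8) = 4x2
Op 7 cut(2, 1): punch at orig (22,7); cuts so far [(22, 7), (23, 7)]; region rows[20,24) x cols[6,8) = 4x2
Unfold 1 (reflect across h@20): 4 holes -> [(16, 7), (17, 7), (22, 7), (23, 7)]
Unfold 2 (reflect across h@24): 8 holes -> [(16, 7), (17, 7), (22, 7), (23, 7), (24, 7), (25, 7), (30, 7), (31, 7)]
Unfold 3 (reflect across v@6): 16 holes -> [(16, 4), (16, 7), (17, 4), (17, 7), (22, 4), (22, 7), (23, 4), (23, 7), (24, 4), (24, 7), (25, 4), (25, 7), (30, 4), (30, 7), (31, 4), (31, 7)]
Unfold 4 (reflect across h@16): 32 holes -> [(0, 4), (0, 7), (1, 4), (1, 7), (6, 4), (6, 7), (7, 4), (7, 7), (8, 4), (8, 7), (9, 4), (9, 7), (14, 4), (14, 7), (15, 4), (15, 7), (16, 4), (16, 7), (17, 4), (17, 7), (22, 4), (22, 7), (23, 4), (23, 7), (24, 4), (24, 7), (25, 4), (25, 7), (30, 4), (30, 7), (31, 4), (31, 7)]
Unfold 5 (reflect across v@4): 64 holes -> [(0, 0), (0, 3), (0, 4), (0, 7), (1, 0), (1, 3), (1, 4), (1, 7), (6, 0), (6, 3), (6, 4), (6, 7), (7, 0), (7, 3), (7, 4), (7, 7), (8, 0), (8, 3), (8, 4), (8, 7), (9, 0), (9, 3), (9, 4), (9, 7), (14, 0), (14, 3), (14, 4), (14, 7), (15, 0), (15, 3), (15, 4), (15, 7), (16, 0), (16, 3), (16, 4), (16, 7), (17, 0), (17, 3), (17, 4), (17, 7), (22, 0), (22, 3), (22, 4), (22, 7), (23, 0), (23, 3), (23, 4), (23, 7), (24, 0), (24, 3), (24, 4), (24, 7), (25, 0), (25, 3), (25, 4), (25, 7), (30, 0), (30, 3), (30, 4), (30, 7), (31, 0), (31, 3), (31, 4), (31, 7)]

Answer: 64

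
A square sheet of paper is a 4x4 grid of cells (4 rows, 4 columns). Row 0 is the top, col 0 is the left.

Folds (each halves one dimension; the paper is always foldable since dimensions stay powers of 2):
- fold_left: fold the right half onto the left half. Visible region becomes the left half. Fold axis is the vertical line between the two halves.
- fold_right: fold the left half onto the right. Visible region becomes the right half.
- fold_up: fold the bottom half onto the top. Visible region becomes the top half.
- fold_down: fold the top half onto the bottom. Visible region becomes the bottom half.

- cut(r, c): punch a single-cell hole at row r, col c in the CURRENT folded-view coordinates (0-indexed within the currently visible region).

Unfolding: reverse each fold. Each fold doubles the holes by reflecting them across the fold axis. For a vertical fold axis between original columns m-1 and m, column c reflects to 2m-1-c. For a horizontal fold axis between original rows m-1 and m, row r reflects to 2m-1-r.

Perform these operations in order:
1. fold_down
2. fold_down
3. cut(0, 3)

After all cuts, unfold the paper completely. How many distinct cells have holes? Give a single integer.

Op 1 fold_down: fold axis h@2; visible region now rows[2,4) x cols[0,4) = 2x4
Op 2 fold_down: fold axis h@3; visible region now rows[3,4) x cols[0,4) = 1x4
Op 3 cut(0, 3): punch at orig (3,3); cuts so far [(3, 3)]; region rows[3,4) x cols[0,4) = 1x4
Unfold 1 (reflect across h@3): 2 holes -> [(2, 3), (3, 3)]
Unfold 2 (reflect across h@2): 4 holes -> [(0, 3), (1, 3), (2, 3), (3, 3)]

Answer: 4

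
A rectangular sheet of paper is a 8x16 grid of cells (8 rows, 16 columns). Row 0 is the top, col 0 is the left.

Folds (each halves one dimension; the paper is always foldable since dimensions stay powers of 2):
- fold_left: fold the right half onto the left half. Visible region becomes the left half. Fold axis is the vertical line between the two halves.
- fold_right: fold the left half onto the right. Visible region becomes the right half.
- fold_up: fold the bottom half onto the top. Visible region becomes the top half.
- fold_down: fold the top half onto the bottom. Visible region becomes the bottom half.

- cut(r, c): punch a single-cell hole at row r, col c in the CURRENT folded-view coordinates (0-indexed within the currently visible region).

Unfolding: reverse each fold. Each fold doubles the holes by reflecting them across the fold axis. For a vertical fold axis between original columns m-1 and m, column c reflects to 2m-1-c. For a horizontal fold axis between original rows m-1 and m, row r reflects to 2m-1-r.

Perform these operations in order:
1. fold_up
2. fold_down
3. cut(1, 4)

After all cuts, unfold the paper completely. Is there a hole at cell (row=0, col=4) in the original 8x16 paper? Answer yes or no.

Answer: yes

Derivation:
Op 1 fold_up: fold axis h@4; visible region now rows[0,4) x cols[0,16) = 4x16
Op 2 fold_down: fold axis h@2; visible region now rows[2,4) x cols[0,16) = 2x16
Op 3 cut(1, 4): punch at orig (3,4); cuts so far [(3, 4)]; region rows[2,4) x cols[0,16) = 2x16
Unfold 1 (reflect across h@2): 2 holes -> [(0, 4), (3, 4)]
Unfold 2 (reflect across h@4): 4 holes -> [(0, 4), (3, 4), (4, 4), (7, 4)]
Holes: [(0, 4), (3, 4), (4, 4), (7, 4)]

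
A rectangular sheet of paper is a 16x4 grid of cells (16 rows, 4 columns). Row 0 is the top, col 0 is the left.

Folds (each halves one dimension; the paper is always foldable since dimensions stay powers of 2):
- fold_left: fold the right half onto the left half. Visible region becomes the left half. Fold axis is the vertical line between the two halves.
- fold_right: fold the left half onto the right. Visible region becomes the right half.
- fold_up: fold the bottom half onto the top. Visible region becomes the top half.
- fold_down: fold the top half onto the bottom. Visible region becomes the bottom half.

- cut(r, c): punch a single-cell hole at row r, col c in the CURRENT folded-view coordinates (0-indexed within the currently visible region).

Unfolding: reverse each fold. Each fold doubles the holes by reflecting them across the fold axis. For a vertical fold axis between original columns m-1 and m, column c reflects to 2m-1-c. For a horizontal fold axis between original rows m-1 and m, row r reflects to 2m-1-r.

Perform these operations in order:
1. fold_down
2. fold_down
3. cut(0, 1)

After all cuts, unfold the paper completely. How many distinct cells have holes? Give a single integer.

Op 1 fold_down: fold axis h@8; visible region now rows[8,16) x cols[0,4) = 8x4
Op 2 fold_down: fold axis h@12; visible region now rows[12,16) x cols[0,4) = 4x4
Op 3 cut(0, 1): punch at orig (12,1); cuts so far [(12, 1)]; region rows[12,16) x cols[0,4) = 4x4
Unfold 1 (reflect across h@12): 2 holes -> [(11, 1), (12, 1)]
Unfold 2 (reflect across h@8): 4 holes -> [(3, 1), (4, 1), (11, 1), (12, 1)]

Answer: 4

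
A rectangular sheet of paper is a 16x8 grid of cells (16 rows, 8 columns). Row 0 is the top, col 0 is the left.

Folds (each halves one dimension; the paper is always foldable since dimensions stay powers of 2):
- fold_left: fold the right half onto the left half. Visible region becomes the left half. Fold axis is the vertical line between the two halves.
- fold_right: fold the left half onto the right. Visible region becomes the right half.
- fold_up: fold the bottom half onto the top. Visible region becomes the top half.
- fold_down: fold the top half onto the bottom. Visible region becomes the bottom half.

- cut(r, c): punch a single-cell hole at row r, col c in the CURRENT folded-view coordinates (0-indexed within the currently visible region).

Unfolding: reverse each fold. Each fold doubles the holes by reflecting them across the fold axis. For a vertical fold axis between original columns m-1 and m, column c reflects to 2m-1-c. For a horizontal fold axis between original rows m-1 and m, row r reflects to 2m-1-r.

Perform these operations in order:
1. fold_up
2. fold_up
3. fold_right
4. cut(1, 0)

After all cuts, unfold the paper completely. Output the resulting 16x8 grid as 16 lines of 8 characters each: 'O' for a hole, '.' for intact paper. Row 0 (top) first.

Answer: ........
...OO...
........
........
........
........
...OO...
........
........
...OO...
........
........
........
........
...OO...
........

Derivation:
Op 1 fold_up: fold axis h@8; visible region now rows[0,8) x cols[0,8) = 8x8
Op 2 fold_up: fold axis h@4; visible region now rows[0,4) x cols[0,8) = 4x8
Op 3 fold_right: fold axis v@4; visible region now rows[0,4) x cols[4,8) = 4x4
Op 4 cut(1, 0): punch at orig (1,4); cuts so far [(1, 4)]; region rows[0,4) x cols[4,8) = 4x4
Unfold 1 (reflect across v@4): 2 holes -> [(1, 3), (1, 4)]
Unfold 2 (reflect across h@4): 4 holes -> [(1, 3), (1, 4), (6, 3), (6, 4)]
Unfold 3 (reflect across h@8): 8 holes -> [(1, 3), (1, 4), (6, 3), (6, 4), (9, 3), (9, 4), (14, 3), (14, 4)]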